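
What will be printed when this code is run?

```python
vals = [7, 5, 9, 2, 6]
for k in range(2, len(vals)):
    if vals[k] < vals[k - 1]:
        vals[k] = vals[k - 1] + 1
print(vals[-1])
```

11

k=2: 9>=5, unchanged → [7, 5, 9, 2, 6]
k=3: 2<9, vals[3] = 9+1 = 10 → [7, 5, 9, 10, 6]
k=4: 6<10, vals[4] = 10+1 = 11 → [7, 5, 9, 10, 11]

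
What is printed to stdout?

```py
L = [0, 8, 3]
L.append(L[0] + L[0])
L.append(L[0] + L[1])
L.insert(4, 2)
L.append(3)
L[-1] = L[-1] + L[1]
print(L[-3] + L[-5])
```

append L[0]+L[0] = 0+0 = 0 → [0, 8, 3, 0]
append L[0]+L[1] = 0+8 = 8 → [0, 8, 3, 0, 8]
insert 2 at 4 → [0, 8, 3, 0, 2, 8]
append 3 → [0, 8, 3, 0, 2, 8, 3]
L[-1] = L[-1]+L[1] = 3+8 = 11 → [0, 8, 3, 0, 2, 8, 11]
L[-3]+L[-5] = 2+3 = 5

5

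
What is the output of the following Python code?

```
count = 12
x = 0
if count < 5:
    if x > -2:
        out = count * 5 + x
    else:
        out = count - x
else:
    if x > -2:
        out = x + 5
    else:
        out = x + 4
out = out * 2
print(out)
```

count=12, x=0
count < 5 is False; x > -2 is True
→ out = x + 5 = 5
out = 5*2 = 10

10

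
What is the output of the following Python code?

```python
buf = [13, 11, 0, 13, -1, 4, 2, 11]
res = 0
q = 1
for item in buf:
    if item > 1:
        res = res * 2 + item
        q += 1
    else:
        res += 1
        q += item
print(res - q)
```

745

item=13: >1, res = 0*2+13 = 13; q=2
item=11: >1, res = 13*2+11 = 37; q=3
item=0: not >1, res = 37+1 = 38; q=3
item=13: >1, res = 38*2+13 = 89; q=4
item=-1: not >1, res = 89+1 = 90; q=3
item=4: >1, res = 90*2+4 = 184; q=4
item=2: >1, res = 184*2+2 = 370; q=5
item=11: >1, res = 370*2+11 = 751; q=6
res-q = 751-6 = 745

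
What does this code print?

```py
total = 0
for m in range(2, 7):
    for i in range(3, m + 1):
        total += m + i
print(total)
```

m=3,i=3: total = 0+6 = 6
m=4,i=3: total = 6+7 = 13
m=4,i=4: total = 13+8 = 21
m=5,i=3: total = 21+8 = 29
m=5,i=4: total = 29+9 = 38
m=5,i=5: total = 38+10 = 48
m=6,i=3: total = 48+9 = 57
m=6,i=4: total = 57+10 = 67
m=6,i=5: total = 67+11 = 78
m=6,i=6: total = 78+12 = 90

90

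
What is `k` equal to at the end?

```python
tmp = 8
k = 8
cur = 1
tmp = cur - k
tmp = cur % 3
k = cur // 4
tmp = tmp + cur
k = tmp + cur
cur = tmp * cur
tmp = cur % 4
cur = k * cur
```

3

tmp = 1-8 = -7
tmp = 1%3 = 1
k = 1//4 = 0
tmp = 1+1 = 2
k = 2+1 = 3
cur = 2*1 = 2
tmp = 2%4 = 2
cur = 3*2 = 6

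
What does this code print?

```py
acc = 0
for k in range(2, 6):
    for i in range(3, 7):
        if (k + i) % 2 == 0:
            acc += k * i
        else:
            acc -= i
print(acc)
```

88

k=2,i=3: odd sum, acc = 0-3 = -3
k=2,i=4: even sum, acc = (-3)+8 = 5
k=2,i=5: odd sum, acc = 5-5 = 0
k=2,i=6: even sum, acc = 0+12 = 12
k=3,i=3: even sum, acc = 12+9 = 21
k=3,i=4: odd sum, acc = 21-4 = 17
k=3,i=5: even sum, acc = 17+15 = 32
k=3,i=6: odd sum, acc = 32-6 = 26
k=4,i=3: odd sum, acc = 26-3 = 23
k=4,i=4: even sum, acc = 23+16 = 39
k=4,i=5: odd sum, acc = 39-5 = 34
k=4,i=6: even sum, acc = 34+24 = 58
k=5,i=3: even sum, acc = 58+15 = 73
k=5,i=4: odd sum, acc = 73-4 = 69
k=5,i=5: even sum, acc = 69+25 = 94
k=5,i=6: odd sum, acc = 94-6 = 88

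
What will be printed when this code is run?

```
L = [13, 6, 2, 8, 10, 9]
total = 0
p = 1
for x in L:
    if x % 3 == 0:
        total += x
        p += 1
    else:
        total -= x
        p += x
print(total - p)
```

x=13: not %3==0, total = 0-13 = -13; p=14
x=6: %3==0, total = (-13)+6 = -7; p=15
x=2: not %3==0, total = (-7)-2 = -9; p=17
x=8: not %3==0, total = (-9)-8 = -17; p=25
x=10: not %3==0, total = (-17)-10 = -27; p=35
x=9: %3==0, total = (-27)+9 = -18; p=36
total-p = (-18)-36 = -54

-54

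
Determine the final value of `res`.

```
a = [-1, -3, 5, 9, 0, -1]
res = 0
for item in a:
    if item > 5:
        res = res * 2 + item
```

item=-1: not >5
item=-3: not >5
item=5: not >5
item=9: >5, res = 0*2+9 = 9
item=0: not >5
item=-1: not >5

9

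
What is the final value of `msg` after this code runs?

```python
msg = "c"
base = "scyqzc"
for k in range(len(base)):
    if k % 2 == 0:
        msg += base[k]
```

k=0: add 's' → 'cs'
k=1: skip
k=2: add 'y' → 'csy'
k=3: skip
k=4: add 'z' → 'csyz'
k=5: skip

'csyz'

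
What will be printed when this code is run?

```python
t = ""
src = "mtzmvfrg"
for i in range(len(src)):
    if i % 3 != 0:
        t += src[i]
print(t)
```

i=0: skip
i=1: add 't' → 't'
i=2: add 'z' → 'tz'
i=3: skip
i=4: add 'v' → 'tzv'
i=5: add 'f' → 'tzvf'
i=6: skip
i=7: add 'g' → 'tzvfg'

tzvfg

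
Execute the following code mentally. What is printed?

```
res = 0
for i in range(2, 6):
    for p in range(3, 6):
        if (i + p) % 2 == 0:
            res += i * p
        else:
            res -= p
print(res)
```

64

i=2,p=3: odd sum, res = 0-3 = -3
i=2,p=4: even sum, res = (-3)+8 = 5
i=2,p=5: odd sum, res = 5-5 = 0
i=3,p=3: even sum, res = 0+9 = 9
i=3,p=4: odd sum, res = 9-4 = 5
i=3,p=5: even sum, res = 5+15 = 20
i=4,p=3: odd sum, res = 20-3 = 17
i=4,p=4: even sum, res = 17+16 = 33
i=4,p=5: odd sum, res = 33-5 = 28
i=5,p=3: even sum, res = 28+15 = 43
i=5,p=4: odd sum, res = 43-4 = 39
i=5,p=5: even sum, res = 39+25 = 64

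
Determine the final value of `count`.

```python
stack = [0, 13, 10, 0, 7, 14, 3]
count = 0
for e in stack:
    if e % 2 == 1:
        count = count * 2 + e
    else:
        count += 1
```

e=0: not odd, count = 0+1 = 1
e=13: odd, count = 1*2+13 = 15
e=10: not odd, count = 15+1 = 16
e=0: not odd, count = 16+1 = 17
e=7: odd, count = 17*2+7 = 41
e=14: not odd, count = 41+1 = 42
e=3: odd, count = 42*2+3 = 87

87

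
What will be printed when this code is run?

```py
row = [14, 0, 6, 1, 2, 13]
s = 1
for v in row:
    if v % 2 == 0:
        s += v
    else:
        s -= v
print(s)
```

v=14: even, s = 1+14 = 15
v=0: even, s = 15+0 = 15
v=6: even, s = 15+6 = 21
v=1: not even, s = 21-1 = 20
v=2: even, s = 20+2 = 22
v=13: not even, s = 22-13 = 9

9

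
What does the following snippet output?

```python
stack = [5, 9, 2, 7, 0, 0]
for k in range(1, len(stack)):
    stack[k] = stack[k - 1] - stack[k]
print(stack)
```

[5, -4, -6, -13, -13, -13]

k=1: stack[1] = 5-9 = -4 → [5, -4, 2, 7, 0, 0]
k=2: stack[2] = (-4)-2 = -6 → [5, -4, -6, 7, 0, 0]
k=3: stack[3] = (-6)-7 = -13 → [5, -4, -6, -13, 0, 0]
k=4: stack[4] = (-13)-0 = -13 → [5, -4, -6, -13, -13, 0]
k=5: stack[5] = (-13)-0 = -13 → [5, -4, -6, -13, -13, -13]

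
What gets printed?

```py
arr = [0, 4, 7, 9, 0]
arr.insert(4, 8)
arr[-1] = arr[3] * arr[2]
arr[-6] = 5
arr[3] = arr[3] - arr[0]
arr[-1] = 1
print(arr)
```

[5, 4, 7, 4, 8, 1]

insert 8 at 4 → [0, 4, 7, 9, 8, 0]
arr[-1] = arr[3]*arr[2] = 9*7 = 63 → [0, 4, 7, 9, 8, 63]
arr[-6] = 5 → [5, 4, 7, 9, 8, 63]
arr[3] = arr[3]-arr[0] = 9-5 = 4 → [5, 4, 7, 4, 8, 63]
arr[-1] = 1 → [5, 4, 7, 4, 8, 1]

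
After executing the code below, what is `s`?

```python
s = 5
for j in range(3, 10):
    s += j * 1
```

47

j=3: s = 5+3*1 = 8
j=4: s = 8+4*1 = 12
j=5: s = 12+5*1 = 17
j=6: s = 17+6*1 = 23
j=7: s = 23+7*1 = 30
j=8: s = 30+8*1 = 38
j=9: s = 38+9*1 = 47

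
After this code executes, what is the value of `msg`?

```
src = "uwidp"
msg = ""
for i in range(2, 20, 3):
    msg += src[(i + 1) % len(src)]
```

i=2: add src[3]='d' → 'd'
i=5: add src[1]='w' → 'dw'
i=8: add src[4]='p' → 'dwp'
i=11: add src[2]='i' → 'dwpi'
i=14: add src[0]='u' → 'dwpiu'
i=17: add src[3]='d' → 'dwpiud'

'dwpiud'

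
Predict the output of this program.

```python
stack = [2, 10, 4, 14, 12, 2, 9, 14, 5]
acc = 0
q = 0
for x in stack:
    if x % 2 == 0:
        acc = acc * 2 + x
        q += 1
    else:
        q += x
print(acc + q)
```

x=2: even, acc = 0*2+2 = 2; q=1
x=10: even, acc = 2*2+10 = 14; q=2
x=4: even, acc = 14*2+4 = 32; q=3
x=14: even, acc = 32*2+14 = 78; q=4
x=12: even, acc = 78*2+12 = 168; q=5
x=2: even, acc = 168*2+2 = 338; q=6
x=9: not even; q=15
x=14: even, acc = 338*2+14 = 690; q=16
x=5: not even; q=21
acc+q = 690+21 = 711

711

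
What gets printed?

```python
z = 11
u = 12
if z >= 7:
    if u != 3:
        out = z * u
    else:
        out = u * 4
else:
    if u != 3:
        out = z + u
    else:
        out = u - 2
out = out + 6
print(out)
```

z=11, u=12
z >= 7 is True; u != 3 is True
→ out = z * u = 132
out = 132+6 = 138

138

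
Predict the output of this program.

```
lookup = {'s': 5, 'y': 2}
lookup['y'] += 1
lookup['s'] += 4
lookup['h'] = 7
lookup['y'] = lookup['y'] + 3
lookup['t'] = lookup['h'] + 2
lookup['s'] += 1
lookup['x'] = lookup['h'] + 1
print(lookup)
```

{'s': 10, 'y': 6, 'h': 7, 't': 9, 'x': 8}

lookup['y'] = 2+1 = 3 → {'s': 5, 'y': 3}
lookup['s'] = 5+4 = 9 → {'s': 9, 'y': 3}
lookup['h'] = 7 → {'s': 9, 'y': 3, 'h': 7}
lookup['y'] = lookup['y']+3 = 6 → {'s': 9, 'y': 6, 'h': 7}
lookup['t'] = lookup['h']+2 = 9 → {'s': 9, 'y': 6, 'h': 7, 't': 9}
lookup['s'] = 9+1 = 10 → {'s': 10, 'y': 6, 'h': 7, 't': 9}
lookup['x'] = lookup['h']+1 = 8 → {'s': 10, 'y': 6, 'h': 7, 't': 9, 'x': 8}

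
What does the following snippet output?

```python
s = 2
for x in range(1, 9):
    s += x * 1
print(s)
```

x=1: s = 2+1*1 = 3
x=2: s = 3+2*1 = 5
x=3: s = 5+3*1 = 8
x=4: s = 8+4*1 = 12
x=5: s = 12+5*1 = 17
x=6: s = 17+6*1 = 23
x=7: s = 23+7*1 = 30
x=8: s = 30+8*1 = 38

38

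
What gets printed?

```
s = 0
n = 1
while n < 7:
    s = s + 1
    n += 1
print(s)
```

6

n=1: s = 0+1 = 1
n=2: s = 1+1 = 2
n=3: s = 2+1 = 3
n=4: s = 3+1 = 4
n=5: s = 4+1 = 5
n=6: s = 5+1 = 6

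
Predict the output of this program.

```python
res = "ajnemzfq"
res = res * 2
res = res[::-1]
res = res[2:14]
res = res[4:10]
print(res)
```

repeat ×2 → 'ajnemzfqajnemzfq'
reverse → 'qfzmenjaqfzmenja'
slice [2:14] → 'zmenjaqfzmen'
slice [4:10] → 'jaqfzm'

jaqfzm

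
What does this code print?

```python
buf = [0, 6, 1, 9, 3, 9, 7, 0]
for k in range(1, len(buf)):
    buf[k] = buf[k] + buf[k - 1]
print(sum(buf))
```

k=1: buf[1] = 6+0 = 6 → [0, 6, 1, 9, 3, 9, 7, 0]
k=2: buf[2] = 1+6 = 7 → [0, 6, 7, 9, 3, 9, 7, 0]
k=3: buf[3] = 9+7 = 16 → [0, 6, 7, 16, 3, 9, 7, 0]
k=4: buf[4] = 3+16 = 19 → [0, 6, 7, 16, 19, 9, 7, 0]
k=5: buf[5] = 9+19 = 28 → [0, 6, 7, 16, 19, 28, 7, 0]
k=6: buf[6] = 7+28 = 35 → [0, 6, 7, 16, 19, 28, 35, 0]
k=7: buf[7] = 0+35 = 35 → [0, 6, 7, 16, 19, 28, 35, 35]
sum = 146

146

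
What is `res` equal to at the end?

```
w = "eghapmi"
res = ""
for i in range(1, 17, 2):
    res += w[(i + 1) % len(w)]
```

'hpigameh'

i=1: add w[2]='h' → 'h'
i=3: add w[4]='p' → 'hp'
i=5: add w[6]='i' → 'hpi'
i=7: add w[1]='g' → 'hpig'
i=9: add w[3]='a' → 'hpiga'
i=11: add w[5]='m' → 'hpigam'
i=13: add w[0]='e' → 'hpigame'
i=15: add w[2]='h' → 'hpigameh'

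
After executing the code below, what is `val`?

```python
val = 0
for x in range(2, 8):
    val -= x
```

-27

x=2: val = 0-2 = -2
x=3: val = (-2)-3 = -5
x=4: val = (-5)-4 = -9
x=5: val = (-9)-5 = -14
x=6: val = (-14)-6 = -20
x=7: val = (-20)-7 = -27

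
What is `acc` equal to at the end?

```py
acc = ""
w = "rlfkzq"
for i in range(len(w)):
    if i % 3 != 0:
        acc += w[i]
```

i=0: skip
i=1: add 'l' → 'l'
i=2: add 'f' → 'lf'
i=3: skip
i=4: add 'z' → 'lfz'
i=5: add 'q' → 'lfzq'

'lfzq'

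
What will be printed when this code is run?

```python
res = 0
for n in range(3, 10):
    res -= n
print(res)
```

n=3: res = 0-3 = -3
n=4: res = (-3)-4 = -7
n=5: res = (-7)-5 = -12
n=6: res = (-12)-6 = -18
n=7: res = (-18)-7 = -25
n=8: res = (-25)-8 = -33
n=9: res = (-33)-9 = -42

-42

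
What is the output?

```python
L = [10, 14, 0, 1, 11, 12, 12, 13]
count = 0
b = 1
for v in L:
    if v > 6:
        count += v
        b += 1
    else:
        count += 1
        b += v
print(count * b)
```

v=10: >6, count = 0+10 = 10; b=2
v=14: >6, count = 10+14 = 24; b=3
v=0: not >6, count = 24+1 = 25; b=3
v=1: not >6, count = 25+1 = 26; b=4
v=11: >6, count = 26+11 = 37; b=5
v=12: >6, count = 37+12 = 49; b=6
v=12: >6, count = 49+12 = 61; b=7
v=13: >6, count = 61+13 = 74; b=8
count*b = 74*8 = 592

592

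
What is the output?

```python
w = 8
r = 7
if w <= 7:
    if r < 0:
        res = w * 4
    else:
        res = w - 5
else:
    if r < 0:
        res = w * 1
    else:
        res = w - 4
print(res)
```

4

w=8, r=7
w <= 7 is False; r < 0 is False
→ res = w - 4 = 4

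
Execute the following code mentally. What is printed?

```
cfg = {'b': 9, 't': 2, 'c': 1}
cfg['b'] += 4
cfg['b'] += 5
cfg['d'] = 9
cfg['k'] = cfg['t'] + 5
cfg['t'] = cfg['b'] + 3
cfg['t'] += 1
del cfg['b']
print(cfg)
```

{'t': 22, 'c': 1, 'd': 9, 'k': 7}

cfg['b'] = 9+4 = 13 → {'b': 13, 't': 2, 'c': 1}
cfg['b'] = 13+5 = 18 → {'b': 18, 't': 2, 'c': 1}
cfg['d'] = 9 → {'b': 18, 't': 2, 'c': 1, 'd': 9}
cfg['k'] = cfg['t']+5 = 7 → {'b': 18, 't': 2, 'c': 1, 'd': 9, 'k': 7}
cfg['t'] = cfg['b']+3 = 21 → {'b': 18, 't': 21, 'c': 1, 'd': 9, 'k': 7}
cfg['t'] = 21+1 = 22 → {'b': 18, 't': 22, 'c': 1, 'd': 9, 'k': 7}
del 'b' → {'t': 22, 'c': 1, 'd': 9, 'k': 7}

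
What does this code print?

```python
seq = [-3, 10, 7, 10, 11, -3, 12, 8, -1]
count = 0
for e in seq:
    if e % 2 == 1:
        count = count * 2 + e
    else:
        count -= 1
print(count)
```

17

e=-3: odd, count = 0*2+(-3) = -3
e=10: not odd, count = (-3)-1 = -4
e=7: odd, count = (-4)*2+7 = -1
e=10: not odd, count = (-1)-1 = -2
e=11: odd, count = (-2)*2+11 = 7
e=-3: odd, count = 7*2+(-3) = 11
e=12: not odd, count = 11-1 = 10
e=8: not odd, count = 10-1 = 9
e=-1: odd, count = 9*2+(-1) = 17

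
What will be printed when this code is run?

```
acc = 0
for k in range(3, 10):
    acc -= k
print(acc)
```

k=3: acc = 0-3 = -3
k=4: acc = (-3)-4 = -7
k=5: acc = (-7)-5 = -12
k=6: acc = (-12)-6 = -18
k=7: acc = (-18)-7 = -25
k=8: acc = (-25)-8 = -33
k=9: acc = (-33)-9 = -42

-42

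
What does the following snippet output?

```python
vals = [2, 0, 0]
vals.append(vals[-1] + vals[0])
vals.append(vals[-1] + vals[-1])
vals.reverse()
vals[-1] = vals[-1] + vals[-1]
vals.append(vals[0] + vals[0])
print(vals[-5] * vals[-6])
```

8

append vals[-1]+vals[0] = 0+2 = 2 → [2, 0, 0, 2]
append vals[-1]+vals[-1] = 2+2 = 4 → [2, 0, 0, 2, 4]
reverse → [4, 2, 0, 0, 2]
vals[-1] = vals[-1]+vals[-1] = 2+2 = 4 → [4, 2, 0, 0, 4]
append vals[0]+vals[0] = 4+4 = 8 → [4, 2, 0, 0, 4, 8]
vals[-5]*vals[-6] = 2*4 = 8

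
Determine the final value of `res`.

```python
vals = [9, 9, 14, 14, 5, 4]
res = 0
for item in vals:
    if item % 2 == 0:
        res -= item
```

item=9: not even
item=9: not even
item=14: even, res = 0-14 = -14
item=14: even, res = (-14)-14 = -28
item=5: not even
item=4: even, res = (-28)-4 = -32

-32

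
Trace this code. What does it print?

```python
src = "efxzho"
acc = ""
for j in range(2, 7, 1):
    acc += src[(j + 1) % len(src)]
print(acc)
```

zhoef

j=2: add src[3]='z' → 'z'
j=3: add src[4]='h' → 'zh'
j=4: add src[5]='o' → 'zho'
j=5: add src[0]='e' → 'zhoe'
j=6: add src[1]='f' → 'zhoef'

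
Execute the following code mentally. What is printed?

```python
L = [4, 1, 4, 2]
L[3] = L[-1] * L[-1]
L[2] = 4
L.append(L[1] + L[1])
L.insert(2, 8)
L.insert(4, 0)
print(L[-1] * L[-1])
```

L[3] = L[-1]*L[-1] = 2*2 = 4 → [4, 1, 4, 4]
L[2] = 4 → [4, 1, 4, 4]
append L[1]+L[1] = 1+1 = 2 → [4, 1, 4, 4, 2]
insert 8 at 2 → [4, 1, 8, 4, 4, 2]
insert 0 at 4 → [4, 1, 8, 4, 0, 4, 2]
L[-1]*L[-1] = 2*2 = 4

4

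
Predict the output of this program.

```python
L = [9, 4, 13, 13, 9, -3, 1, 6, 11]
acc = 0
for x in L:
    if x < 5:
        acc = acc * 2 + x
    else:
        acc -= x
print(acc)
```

x=9: not <5, acc = 0-9 = -9
x=4: <5, acc = (-9)*2+4 = -14
x=13: not <5, acc = (-14)-13 = -27
x=13: not <5, acc = (-27)-13 = -40
x=9: not <5, acc = (-40)-9 = -49
x=-3: <5, acc = (-49)*2+(-3) = -101
x=1: <5, acc = (-101)*2+1 = -201
x=6: not <5, acc = (-201)-6 = -207
x=11: not <5, acc = (-207)-11 = -218

-218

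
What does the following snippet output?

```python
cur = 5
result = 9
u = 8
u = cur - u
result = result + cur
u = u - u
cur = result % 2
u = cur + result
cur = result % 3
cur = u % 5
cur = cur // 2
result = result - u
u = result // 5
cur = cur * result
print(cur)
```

0

u = 5-8 = -3
result = 9+5 = 14
u = (-3)-(-3) = 0
cur = 14%2 = 0
u = 0+14 = 14
cur = 14%3 = 2
cur = 14%5 = 4
cur = 4//2 = 2
result = 14-14 = 0
u = 0//5 = 0
cur = 2*0 = 0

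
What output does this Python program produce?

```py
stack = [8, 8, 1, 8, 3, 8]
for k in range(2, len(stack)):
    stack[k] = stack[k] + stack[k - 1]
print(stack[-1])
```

28

k=2: stack[2] = 1+8 = 9 → [8, 8, 9, 8, 3, 8]
k=3: stack[3] = 8+9 = 17 → [8, 8, 9, 17, 3, 8]
k=4: stack[4] = 3+17 = 20 → [8, 8, 9, 17, 20, 8]
k=5: stack[5] = 8+20 = 28 → [8, 8, 9, 17, 20, 28]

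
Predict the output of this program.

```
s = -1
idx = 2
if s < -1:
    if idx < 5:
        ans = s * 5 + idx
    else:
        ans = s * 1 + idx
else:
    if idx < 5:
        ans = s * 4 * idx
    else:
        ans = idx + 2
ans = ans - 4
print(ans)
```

-12

s=-1, idx=2
s < -1 is False; idx < 5 is True
→ ans = s * 4 * idx = -8
ans = (-8)-4 = -12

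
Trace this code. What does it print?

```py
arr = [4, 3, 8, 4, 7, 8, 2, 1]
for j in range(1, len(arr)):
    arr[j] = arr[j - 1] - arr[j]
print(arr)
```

[4, 1, -7, -11, -18, -26, -28, -29]

j=1: arr[1] = 4-3 = 1 → [4, 1, 8, 4, 7, 8, 2, 1]
j=2: arr[2] = 1-8 = -7 → [4, 1, -7, 4, 7, 8, 2, 1]
j=3: arr[3] = (-7)-4 = -11 → [4, 1, -7, -11, 7, 8, 2, 1]
j=4: arr[4] = (-11)-7 = -18 → [4, 1, -7, -11, -18, 8, 2, 1]
j=5: arr[5] = (-18)-8 = -26 → [4, 1, -7, -11, -18, -26, 2, 1]
j=6: arr[6] = (-26)-2 = -28 → [4, 1, -7, -11, -18, -26, -28, 1]
j=7: arr[7] = (-28)-1 = -29 → [4, 1, -7, -11, -18, -26, -28, -29]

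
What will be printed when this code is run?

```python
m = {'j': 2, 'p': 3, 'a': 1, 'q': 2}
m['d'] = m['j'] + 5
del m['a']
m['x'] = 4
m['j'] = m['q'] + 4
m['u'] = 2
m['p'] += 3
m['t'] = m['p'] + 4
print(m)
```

m['d'] = m['j']+5 = 7 → {'j': 2, 'p': 3, 'a': 1, 'q': 2, 'd': 7}
del 'a' → {'j': 2, 'p': 3, 'q': 2, 'd': 7}
m['x'] = 4 → {'j': 2, 'p': 3, 'q': 2, 'd': 7, 'x': 4}
m['j'] = m['q']+4 = 6 → {'j': 6, 'p': 3, 'q': 2, 'd': 7, 'x': 4}
m['u'] = 2 → {'j': 6, 'p': 3, 'q': 2, 'd': 7, 'x': 4, 'u': 2}
m['p'] = 3+3 = 6 → {'j': 6, 'p': 6, 'q': 2, 'd': 7, 'x': 4, 'u': 2}
m['t'] = m['p']+4 = 10 → {'j': 6, 'p': 6, 'q': 2, 'd': 7, 'x': 4, 'u': 2, 't': 10}

{'j': 6, 'p': 6, 'q': 2, 'd': 7, 'x': 4, 'u': 2, 't': 10}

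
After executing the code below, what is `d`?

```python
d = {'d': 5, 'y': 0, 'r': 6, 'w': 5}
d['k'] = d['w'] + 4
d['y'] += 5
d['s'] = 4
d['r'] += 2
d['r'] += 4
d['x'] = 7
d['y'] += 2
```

{'d': 5, 'y': 7, 'r': 12, 'w': 5, 'k': 9, 's': 4, 'x': 7}

d['k'] = d['w']+4 = 9 → {'d': 5, 'y': 0, 'r': 6, 'w': 5, 'k': 9}
d['y'] = 0+5 = 5 → {'d': 5, 'y': 5, 'r': 6, 'w': 5, 'k': 9}
d['s'] = 4 → {'d': 5, 'y': 5, 'r': 6, 'w': 5, 'k': 9, 's': 4}
d['r'] = 6+2 = 8 → {'d': 5, 'y': 5, 'r': 8, 'w': 5, 'k': 9, 's': 4}
d['r'] = 8+4 = 12 → {'d': 5, 'y': 5, 'r': 12, 'w': 5, 'k': 9, 's': 4}
d['x'] = 7 → {'d': 5, 'y': 5, 'r': 12, 'w': 5, 'k': 9, 's': 4, 'x': 7}
d['y'] = 5+2 = 7 → {'d': 5, 'y': 7, 'r': 12, 'w': 5, 'k': 9, 's': 4, 'x': 7}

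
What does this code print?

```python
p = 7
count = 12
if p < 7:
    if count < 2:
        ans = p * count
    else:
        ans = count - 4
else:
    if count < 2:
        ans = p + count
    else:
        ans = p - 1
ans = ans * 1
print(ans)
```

6

p=7, count=12
p < 7 is False; count < 2 is False
→ ans = p - 1 = 6
ans = 6*1 = 6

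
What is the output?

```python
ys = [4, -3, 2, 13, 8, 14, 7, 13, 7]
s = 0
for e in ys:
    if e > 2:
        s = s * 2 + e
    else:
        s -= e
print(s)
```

e=4: >2, s = 0*2+4 = 4
e=-3: not >2, s = 4-(-3) = 7
e=2: not >2, s = 7-2 = 5
e=13: >2, s = 5*2+13 = 23
e=8: >2, s = 23*2+8 = 54
e=14: >2, s = 54*2+14 = 122
e=7: >2, s = 122*2+7 = 251
e=13: >2, s = 251*2+13 = 515
e=7: >2, s = 515*2+7 = 1037

1037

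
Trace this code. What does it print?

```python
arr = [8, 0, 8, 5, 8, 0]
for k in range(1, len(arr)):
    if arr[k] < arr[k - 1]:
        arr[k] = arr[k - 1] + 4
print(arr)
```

[8, 12, 16, 20, 24, 28]

k=1: 0<8, arr[1] = 8+4 = 12 → [8, 12, 8, 5, 8, 0]
k=2: 8<12, arr[2] = 12+4 = 16 → [8, 12, 16, 5, 8, 0]
k=3: 5<16, arr[3] = 16+4 = 20 → [8, 12, 16, 20, 8, 0]
k=4: 8<20, arr[4] = 20+4 = 24 → [8, 12, 16, 20, 24, 0]
k=5: 0<24, arr[5] = 24+4 = 28 → [8, 12, 16, 20, 24, 28]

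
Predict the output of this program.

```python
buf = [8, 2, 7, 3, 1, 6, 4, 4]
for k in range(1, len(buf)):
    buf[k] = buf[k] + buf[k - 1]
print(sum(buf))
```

k=1: buf[1] = 2+8 = 10 → [8, 10, 7, 3, 1, 6, 4, 4]
k=2: buf[2] = 7+10 = 17 → [8, 10, 17, 3, 1, 6, 4, 4]
k=3: buf[3] = 3+17 = 20 → [8, 10, 17, 20, 1, 6, 4, 4]
k=4: buf[4] = 1+20 = 21 → [8, 10, 17, 20, 21, 6, 4, 4]
k=5: buf[5] = 6+21 = 27 → [8, 10, 17, 20, 21, 27, 4, 4]
k=6: buf[6] = 4+27 = 31 → [8, 10, 17, 20, 21, 27, 31, 4]
k=7: buf[7] = 4+31 = 35 → [8, 10, 17, 20, 21, 27, 31, 35]
sum = 169

169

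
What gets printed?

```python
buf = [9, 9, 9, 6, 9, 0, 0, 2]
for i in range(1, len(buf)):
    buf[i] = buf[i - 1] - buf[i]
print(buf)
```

i=1: buf[1] = 9-9 = 0 → [9, 0, 9, 6, 9, 0, 0, 2]
i=2: buf[2] = 0-9 = -9 → [9, 0, -9, 6, 9, 0, 0, 2]
i=3: buf[3] = (-9)-6 = -15 → [9, 0, -9, -15, 9, 0, 0, 2]
i=4: buf[4] = (-15)-9 = -24 → [9, 0, -9, -15, -24, 0, 0, 2]
i=5: buf[5] = (-24)-0 = -24 → [9, 0, -9, -15, -24, -24, 0, 2]
i=6: buf[6] = (-24)-0 = -24 → [9, 0, -9, -15, -24, -24, -24, 2]
i=7: buf[7] = (-24)-2 = -26 → [9, 0, -9, -15, -24, -24, -24, -26]

[9, 0, -9, -15, -24, -24, -24, -26]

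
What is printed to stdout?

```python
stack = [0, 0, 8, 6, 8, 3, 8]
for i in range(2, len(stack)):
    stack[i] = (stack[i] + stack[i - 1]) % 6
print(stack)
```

i=2: stack[2] = (8+0)%6 = 2 → [0, 0, 2, 6, 8, 3, 8]
i=3: stack[3] = (6+2)%6 = 2 → [0, 0, 2, 2, 8, 3, 8]
i=4: stack[4] = (8+2)%6 = 4 → [0, 0, 2, 2, 4, 3, 8]
i=5: stack[5] = (3+4)%6 = 1 → [0, 0, 2, 2, 4, 1, 8]
i=6: stack[6] = (8+1)%6 = 3 → [0, 0, 2, 2, 4, 1, 3]

[0, 0, 2, 2, 4, 1, 3]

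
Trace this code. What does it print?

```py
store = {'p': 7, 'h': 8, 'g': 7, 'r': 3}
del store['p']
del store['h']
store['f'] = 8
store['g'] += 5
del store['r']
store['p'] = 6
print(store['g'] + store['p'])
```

del 'p' → {'h': 8, 'g': 7, 'r': 3}
del 'h' → {'g': 7, 'r': 3}
store['f'] = 8 → {'g': 7, 'r': 3, 'f': 8}
store['g'] = 7+5 = 12 → {'g': 12, 'r': 3, 'f': 8}
del 'r' → {'g': 12, 'f': 8}
store['p'] = 6 → {'g': 12, 'f': 8, 'p': 6}
store['g']+store['p'] = 12+6 = 18

18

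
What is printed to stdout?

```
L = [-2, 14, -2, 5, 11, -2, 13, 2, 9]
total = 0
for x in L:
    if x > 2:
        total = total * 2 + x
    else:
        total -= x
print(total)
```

x=-2: not >2, total = 0-(-2) = 2
x=14: >2, total = 2*2+14 = 18
x=-2: not >2, total = 18-(-2) = 20
x=5: >2, total = 20*2+5 = 45
x=11: >2, total = 45*2+11 = 101
x=-2: not >2, total = 101-(-2) = 103
x=13: >2, total = 103*2+13 = 219
x=2: not >2, total = 219-2 = 217
x=9: >2, total = 217*2+9 = 443

443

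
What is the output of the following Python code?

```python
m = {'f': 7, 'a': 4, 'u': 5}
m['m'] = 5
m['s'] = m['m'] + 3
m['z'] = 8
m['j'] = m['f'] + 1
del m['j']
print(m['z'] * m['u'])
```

m['m'] = 5 → {'f': 7, 'a': 4, 'u': 5, 'm': 5}
m['s'] = m['m']+3 = 8 → {'f': 7, 'a': 4, 'u': 5, 'm': 5, 's': 8}
m['z'] = 8 → {'f': 7, 'a': 4, 'u': 5, 'm': 5, 's': 8, 'z': 8}
m['j'] = m['f']+1 = 8 → {'f': 7, 'a': 4, 'u': 5, 'm': 5, 's': 8, 'z': 8, 'j': 8}
del 'j' → {'f': 7, 'a': 4, 'u': 5, 'm': 5, 's': 8, 'z': 8}
m['z']*m['u'] = 8*5 = 40

40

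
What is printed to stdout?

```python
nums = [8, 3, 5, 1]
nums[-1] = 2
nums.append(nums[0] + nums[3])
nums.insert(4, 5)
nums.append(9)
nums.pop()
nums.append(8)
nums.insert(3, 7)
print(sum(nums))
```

48

nums[-1] = 2 → [8, 3, 5, 2]
append nums[0]+nums[3] = 8+2 = 10 → [8, 3, 5, 2, 10]
insert 5 at 4 → [8, 3, 5, 2, 5, 10]
append 9 → [8, 3, 5, 2, 5, 10, 9]
pop() removes 9 → [8, 3, 5, 2, 5, 10]
append 8 → [8, 3, 5, 2, 5, 10, 8]
insert 7 at 3 → [8, 3, 5, 7, 2, 5, 10, 8]
sum = 48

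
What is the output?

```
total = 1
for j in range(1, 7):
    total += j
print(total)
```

j=1: total = 1+1 = 2
j=2: total = 2+2 = 4
j=3: total = 4+3 = 7
j=4: total = 7+4 = 11
j=5: total = 11+5 = 16
j=6: total = 16+6 = 22

22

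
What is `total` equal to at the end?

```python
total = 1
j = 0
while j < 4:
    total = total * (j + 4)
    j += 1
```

840

j=0: total = 1*4 = 4
j=1: total = 4*5 = 20
j=2: total = 20*6 = 120
j=3: total = 120*7 = 840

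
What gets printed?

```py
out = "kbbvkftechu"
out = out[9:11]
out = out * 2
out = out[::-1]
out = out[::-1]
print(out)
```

slice [9:11] → 'hu'
repeat ×2 → 'huhu'
reverse → 'uhuh'
reverse → 'huhu'

huhu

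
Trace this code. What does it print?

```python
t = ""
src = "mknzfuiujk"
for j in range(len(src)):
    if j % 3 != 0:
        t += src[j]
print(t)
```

knfuuj

j=0: skip
j=1: add 'k' → 'k'
j=2: add 'n' → 'kn'
j=3: skip
j=4: add 'f' → 'knf'
j=5: add 'u' → 'knfu'
j=6: skip
j=7: add 'u' → 'knfuu'
j=8: add 'j' → 'knfuuj'
j=9: skip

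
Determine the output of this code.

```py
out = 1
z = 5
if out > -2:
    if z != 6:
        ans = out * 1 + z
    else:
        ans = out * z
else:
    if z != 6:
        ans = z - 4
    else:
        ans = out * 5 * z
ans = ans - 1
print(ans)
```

out=1, z=5
out > -2 is True; z != 6 is True
→ ans = out * 1 + z = 6
ans = 6-1 = 5

5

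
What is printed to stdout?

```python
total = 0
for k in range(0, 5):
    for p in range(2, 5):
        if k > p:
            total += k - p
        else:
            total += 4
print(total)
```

k=0,p=2: not 0>2, total = 0+4 = 4
k=0,p=3: not 0>3, total = 4+4 = 8
k=0,p=4: not 0>4, total = 8+4 = 12
k=1,p=2: not 1>2, total = 12+4 = 16
k=1,p=3: not 1>3, total = 16+4 = 20
k=1,p=4: not 1>4, total = 20+4 = 24
k=2,p=2: not 2>2, total = 24+4 = 28
k=2,p=3: not 2>3, total = 28+4 = 32
k=2,p=4: not 2>4, total = 32+4 = 36
k=3,p=2: 3>2, total = 36+1 = 37
k=3,p=3: not 3>3, total = 37+4 = 41
k=3,p=4: not 3>4, total = 41+4 = 45
k=4,p=2: 4>2, total = 45+2 = 47
k=4,p=3: 4>3, total = 47+1 = 48
k=4,p=4: not 4>4, total = 48+4 = 52

52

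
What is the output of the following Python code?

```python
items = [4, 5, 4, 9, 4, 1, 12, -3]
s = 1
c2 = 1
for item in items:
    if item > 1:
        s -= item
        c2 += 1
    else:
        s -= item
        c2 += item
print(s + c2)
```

-30

item=4: >1, s = 1-4 = -3; c2=2
item=5: >1, s = (-3)-5 = -8; c2=3
item=4: >1, s = (-8)-4 = -12; c2=4
item=9: >1, s = (-12)-9 = -21; c2=5
item=4: >1, s = (-21)-4 = -25; c2=6
item=1: not >1, s = (-25)-1 = -26; c2=7
item=12: >1, s = (-26)-12 = -38; c2=8
item=-3: not >1, s = (-38)-(-3) = -35; c2=5
s+c2 = (-35)+5 = -30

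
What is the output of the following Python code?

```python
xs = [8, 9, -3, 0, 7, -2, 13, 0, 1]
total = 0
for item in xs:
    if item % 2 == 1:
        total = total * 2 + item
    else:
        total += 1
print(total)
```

221

item=8: not odd, total = 0+1 = 1
item=9: odd, total = 1*2+9 = 11
item=-3: odd, total = 11*2+(-3) = 19
item=0: not odd, total = 19+1 = 20
item=7: odd, total = 20*2+7 = 47
item=-2: not odd, total = 47+1 = 48
item=13: odd, total = 48*2+13 = 109
item=0: not odd, total = 109+1 = 110
item=1: odd, total = 110*2+1 = 221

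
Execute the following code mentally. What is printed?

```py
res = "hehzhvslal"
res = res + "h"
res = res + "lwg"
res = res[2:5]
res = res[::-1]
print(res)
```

+ 'h' → 'hehzhvslalh'
+ 'lwg' → 'hehzhvslalhlwg'
slice [2:5] → 'hzh'
reverse → 'hzh'

hzh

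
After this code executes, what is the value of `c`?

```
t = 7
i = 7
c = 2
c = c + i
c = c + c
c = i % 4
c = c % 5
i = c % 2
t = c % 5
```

3

c = 2+7 = 9
c = 9+9 = 18
c = 7%4 = 3
c = 3%5 = 3
i = 3%2 = 1
t = 3%5 = 3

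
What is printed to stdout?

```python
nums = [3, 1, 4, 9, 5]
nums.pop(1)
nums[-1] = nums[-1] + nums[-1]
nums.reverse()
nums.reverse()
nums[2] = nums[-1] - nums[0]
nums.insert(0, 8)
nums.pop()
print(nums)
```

[8, 3, 4, 7]

pop(1) removes 1 → [3, 4, 9, 5]
nums[-1] = nums[-1]+nums[-1] = 5+5 = 10 → [3, 4, 9, 10]
reverse → [10, 9, 4, 3]
reverse → [3, 4, 9, 10]
nums[2] = nums[-1]-nums[0] = 10-3 = 7 → [3, 4, 7, 10]
insert 8 at 0 → [8, 3, 4, 7, 10]
pop() removes 10 → [8, 3, 4, 7]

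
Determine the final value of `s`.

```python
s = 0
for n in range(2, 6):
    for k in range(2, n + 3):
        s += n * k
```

n=2,k=2: s = 0+4 = 4
n=2,k=3: s = 4+6 = 10
n=2,k=4: s = 10+8 = 18
n=3,k=2: s = 18+6 = 24
n=3,k=3: s = 24+9 = 33
n=3,k=4: s = 33+12 = 45
n=3,k=5: s = 45+15 = 60
n=4,k=2: s = 60+8 = 68
n=4,k=3: s = 68+12 = 80
n=4,k=4: s = 80+16 = 96
n=4,k=5: s = 96+20 = 116
n=4,k=6: s = 116+24 = 140
n=5,k=2: s = 140+10 = 150
n=5,k=3: s = 150+15 = 165
n=5,k=4: s = 165+20 = 185
n=5,k=5: s = 185+25 = 210
n=5,k=6: s = 210+30 = 240
n=5,k=7: s = 240+35 = 275

275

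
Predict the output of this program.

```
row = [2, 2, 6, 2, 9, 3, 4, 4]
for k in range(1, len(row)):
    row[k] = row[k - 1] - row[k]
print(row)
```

k=1: row[1] = 2-2 = 0 → [2, 0, 6, 2, 9, 3, 4, 4]
k=2: row[2] = 0-6 = -6 → [2, 0, -6, 2, 9, 3, 4, 4]
k=3: row[3] = (-6)-2 = -8 → [2, 0, -6, -8, 9, 3, 4, 4]
k=4: row[4] = (-8)-9 = -17 → [2, 0, -6, -8, -17, 3, 4, 4]
k=5: row[5] = (-17)-3 = -20 → [2, 0, -6, -8, -17, -20, 4, 4]
k=6: row[6] = (-20)-4 = -24 → [2, 0, -6, -8, -17, -20, -24, 4]
k=7: row[7] = (-24)-4 = -28 → [2, 0, -6, -8, -17, -20, -24, -28]

[2, 0, -6, -8, -17, -20, -24, -28]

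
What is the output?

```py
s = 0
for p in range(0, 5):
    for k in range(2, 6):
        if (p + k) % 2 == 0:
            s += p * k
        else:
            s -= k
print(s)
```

32

p=0,k=2: even sum, s = 0+0 = 0
p=0,k=3: odd sum, s = 0-3 = -3
p=0,k=4: even sum, s = (-3)+0 = -3
p=0,k=5: odd sum, s = (-3)-5 = -8
p=1,k=2: odd sum, s = (-8)-2 = -10
p=1,k=3: even sum, s = (-10)+3 = -7
p=1,k=4: odd sum, s = (-7)-4 = -11
p=1,k=5: even sum, s = (-11)+5 = -6
p=2,k=2: even sum, s = (-6)+4 = -2
p=2,k=3: odd sum, s = (-2)-3 = -5
p=2,k=4: even sum, s = (-5)+8 = 3
p=2,k=5: odd sum, s = 3-5 = -2
p=3,k=2: odd sum, s = (-2)-2 = -4
p=3,k=3: even sum, s = (-4)+9 = 5
p=3,k=4: odd sum, s = 5-4 = 1
p=3,k=5: even sum, s = 1+15 = 16
p=4,k=2: even sum, s = 16+8 = 24
p=4,k=3: odd sum, s = 24-3 = 21
p=4,k=4: even sum, s = 21+16 = 37
p=4,k=5: odd sum, s = 37-5 = 32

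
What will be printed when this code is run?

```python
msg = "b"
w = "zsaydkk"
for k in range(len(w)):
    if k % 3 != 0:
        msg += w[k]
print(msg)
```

bsadk

k=0: skip
k=1: add 's' → 'bs'
k=2: add 'a' → 'bsa'
k=3: skip
k=4: add 'd' → 'bsad'
k=5: add 'k' → 'bsadk'
k=6: skip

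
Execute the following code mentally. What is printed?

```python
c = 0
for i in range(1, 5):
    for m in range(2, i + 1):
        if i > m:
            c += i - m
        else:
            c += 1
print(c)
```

i=2,m=2: not 2>2, c = 0+1 = 1
i=3,m=2: 3>2, c = 1+1 = 2
i=3,m=3: not 3>3, c = 2+1 = 3
i=4,m=2: 4>2, c = 3+2 = 5
i=4,m=3: 4>3, c = 5+1 = 6
i=4,m=4: not 4>4, c = 6+1 = 7

7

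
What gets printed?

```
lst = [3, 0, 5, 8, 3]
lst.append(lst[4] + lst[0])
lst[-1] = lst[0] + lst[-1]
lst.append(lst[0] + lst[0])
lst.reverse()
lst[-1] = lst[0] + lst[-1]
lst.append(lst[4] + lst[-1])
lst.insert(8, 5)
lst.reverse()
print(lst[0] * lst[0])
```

append lst[4]+lst[0] = 3+3 = 6 → [3, 0, 5, 8, 3, 6]
lst[-1] = lst[0]+lst[-1] = 3+6 = 9 → [3, 0, 5, 8, 3, 9]
append lst[0]+lst[0] = 3+3 = 6 → [3, 0, 5, 8, 3, 9, 6]
reverse → [6, 9, 3, 8, 5, 0, 3]
lst[-1] = lst[0]+lst[-1] = 6+3 = 9 → [6, 9, 3, 8, 5, 0, 9]
append lst[4]+lst[-1] = 5+9 = 14 → [6, 9, 3, 8, 5, 0, 9, 14]
insert 5 at 8 → [6, 9, 3, 8, 5, 0, 9, 14, 5]
reverse → [5, 14, 9, 0, 5, 8, 3, 9, 6]
lst[0]*lst[0] = 5*5 = 25

25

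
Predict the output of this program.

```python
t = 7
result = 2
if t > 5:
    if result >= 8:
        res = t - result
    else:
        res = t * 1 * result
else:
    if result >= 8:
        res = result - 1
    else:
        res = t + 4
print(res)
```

14

t=7, result=2
t > 5 is True; result >= 8 is False
→ res = t * 1 * result = 14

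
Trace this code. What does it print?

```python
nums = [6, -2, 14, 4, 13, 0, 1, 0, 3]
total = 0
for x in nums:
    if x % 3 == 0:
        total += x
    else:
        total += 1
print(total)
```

x=6: %3==0, total = 0+6 = 6
x=-2: not %3==0, total = 6+1 = 7
x=14: not %3==0, total = 7+1 = 8
x=4: not %3==0, total = 8+1 = 9
x=13: not %3==0, total = 9+1 = 10
x=0: %3==0, total = 10+0 = 10
x=1: not %3==0, total = 10+1 = 11
x=0: %3==0, total = 11+0 = 11
x=3: %3==0, total = 11+3 = 14

14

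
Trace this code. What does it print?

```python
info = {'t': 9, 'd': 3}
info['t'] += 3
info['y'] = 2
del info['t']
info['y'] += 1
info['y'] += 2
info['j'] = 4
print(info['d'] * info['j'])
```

12

info['t'] = 9+3 = 12 → {'t': 12, 'd': 3}
info['y'] = 2 → {'t': 12, 'd': 3, 'y': 2}
del 't' → {'d': 3, 'y': 2}
info['y'] = 2+1 = 3 → {'d': 3, 'y': 3}
info['y'] = 3+2 = 5 → {'d': 3, 'y': 5}
info['j'] = 4 → {'d': 3, 'y': 5, 'j': 4}
info['d']*info['j'] = 3*4 = 12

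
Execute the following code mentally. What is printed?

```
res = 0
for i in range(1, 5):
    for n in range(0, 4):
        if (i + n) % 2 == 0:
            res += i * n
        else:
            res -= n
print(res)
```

i=1,n=0: odd sum, res = 0-0 = 0
i=1,n=1: even sum, res = 0+1 = 1
i=1,n=2: odd sum, res = 1-2 = -1
i=1,n=3: even sum, res = (-1)+3 = 2
i=2,n=0: even sum, res = 2+0 = 2
i=2,n=1: odd sum, res = 2-1 = 1
i=2,n=2: even sum, res = 1+4 = 5
i=2,n=3: odd sum, res = 5-3 = 2
i=3,n=0: odd sum, res = 2-0 = 2
i=3,n=1: even sum, res = 2+3 = 5
i=3,n=2: odd sum, res = 5-2 = 3
i=3,n=3: even sum, res = 3+9 = 12
i=4,n=0: even sum, res = 12+0 = 12
i=4,n=1: odd sum, res = 12-1 = 11
i=4,n=2: even sum, res = 11+8 = 19
i=4,n=3: odd sum, res = 19-3 = 16

16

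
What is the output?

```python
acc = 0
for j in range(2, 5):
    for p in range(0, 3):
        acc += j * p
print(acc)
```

27

j=2,p=0: acc = 0+0 = 0
j=2,p=1: acc = 0+2 = 2
j=2,p=2: acc = 2+4 = 6
j=3,p=0: acc = 6+0 = 6
j=3,p=1: acc = 6+3 = 9
j=3,p=2: acc = 9+6 = 15
j=4,p=0: acc = 15+0 = 15
j=4,p=1: acc = 15+4 = 19
j=4,p=2: acc = 19+8 = 27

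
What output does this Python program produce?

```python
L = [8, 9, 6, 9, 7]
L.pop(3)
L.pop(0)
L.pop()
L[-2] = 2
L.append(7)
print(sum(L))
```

15

pop(3) removes 9 → [8, 9, 6, 7]
pop(0) removes 8 → [9, 6, 7]
pop() removes 7 → [9, 6]
L[-2] = 2 → [2, 6]
append 7 → [2, 6, 7]
sum = 15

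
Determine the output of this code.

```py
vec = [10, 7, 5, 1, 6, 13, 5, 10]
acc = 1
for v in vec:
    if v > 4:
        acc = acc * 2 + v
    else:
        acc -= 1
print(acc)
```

v=10: >4, acc = 1*2+10 = 12
v=7: >4, acc = 12*2+7 = 31
v=5: >4, acc = 31*2+5 = 67
v=1: not >4, acc = 67-1 = 66
v=6: >4, acc = 66*2+6 = 138
v=13: >4, acc = 138*2+13 = 289
v=5: >4, acc = 289*2+5 = 583
v=10: >4, acc = 583*2+10 = 1176

1176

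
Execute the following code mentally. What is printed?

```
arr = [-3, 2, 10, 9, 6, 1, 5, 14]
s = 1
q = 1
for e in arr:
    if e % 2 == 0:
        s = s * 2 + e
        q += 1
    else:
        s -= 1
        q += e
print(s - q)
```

e=-3: not even, s = 1-1 = 0; q=-2
e=2: even, s = 0*2+2 = 2; q=-1
e=10: even, s = 2*2+10 = 14; q=0
e=9: not even, s = 14-1 = 13; q=9
e=6: even, s = 13*2+6 = 32; q=10
e=1: not even, s = 32-1 = 31; q=11
e=5: not even, s = 31-1 = 30; q=16
e=14: even, s = 30*2+14 = 74; q=17
s-q = 74-17 = 57

57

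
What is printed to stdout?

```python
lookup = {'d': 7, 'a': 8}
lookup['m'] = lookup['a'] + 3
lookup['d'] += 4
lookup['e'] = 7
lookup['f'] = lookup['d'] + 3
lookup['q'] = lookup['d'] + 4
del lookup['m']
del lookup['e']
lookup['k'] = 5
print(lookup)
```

lookup['m'] = lookup['a']+3 = 11 → {'d': 7, 'a': 8, 'm': 11}
lookup['d'] = 7+4 = 11 → {'d': 11, 'a': 8, 'm': 11}
lookup['e'] = 7 → {'d': 11, 'a': 8, 'm': 11, 'e': 7}
lookup['f'] = lookup['d']+3 = 14 → {'d': 11, 'a': 8, 'm': 11, 'e': 7, 'f': 14}
lookup['q'] = lookup['d']+4 = 15 → {'d': 11, 'a': 8, 'm': 11, 'e': 7, 'f': 14, 'q': 15}
del 'm' → {'d': 11, 'a': 8, 'e': 7, 'f': 14, 'q': 15}
del 'e' → {'d': 11, 'a': 8, 'f': 14, 'q': 15}
lookup['k'] = 5 → {'d': 11, 'a': 8, 'f': 14, 'q': 15, 'k': 5}

{'d': 11, 'a': 8, 'f': 14, 'q': 15, 'k': 5}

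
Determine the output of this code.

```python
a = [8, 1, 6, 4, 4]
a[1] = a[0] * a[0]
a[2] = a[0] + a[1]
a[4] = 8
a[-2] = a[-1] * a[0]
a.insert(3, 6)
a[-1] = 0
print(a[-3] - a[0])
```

a[1] = a[0]*a[0] = 8*8 = 64 → [8, 64, 6, 4, 4]
a[2] = a[0]+a[1] = 8+64 = 72 → [8, 64, 72, 4, 4]
a[4] = 8 → [8, 64, 72, 4, 8]
a[-2] = a[-1]*a[0] = 8*8 = 64 → [8, 64, 72, 64, 8]
insert 6 at 3 → [8, 64, 72, 6, 64, 8]
a[-1] = 0 → [8, 64, 72, 6, 64, 0]
a[-3]-a[0] = 6-8 = -2

-2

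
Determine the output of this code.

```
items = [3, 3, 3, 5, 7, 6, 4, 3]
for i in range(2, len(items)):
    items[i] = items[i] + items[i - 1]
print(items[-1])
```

31

i=2: items[2] = 3+3 = 6 → [3, 3, 6, 5, 7, 6, 4, 3]
i=3: items[3] = 5+6 = 11 → [3, 3, 6, 11, 7, 6, 4, 3]
i=4: items[4] = 7+11 = 18 → [3, 3, 6, 11, 18, 6, 4, 3]
i=5: items[5] = 6+18 = 24 → [3, 3, 6, 11, 18, 24, 4, 3]
i=6: items[6] = 4+24 = 28 → [3, 3, 6, 11, 18, 24, 28, 3]
i=7: items[7] = 3+28 = 31 → [3, 3, 6, 11, 18, 24, 28, 31]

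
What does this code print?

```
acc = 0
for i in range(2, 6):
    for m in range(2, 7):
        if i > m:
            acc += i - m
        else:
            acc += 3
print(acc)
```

i=2,m=2: not 2>2, acc = 0+3 = 3
i=2,m=3: not 2>3, acc = 3+3 = 6
i=2,m=4: not 2>4, acc = 6+3 = 9
i=2,m=5: not 2>5, acc = 9+3 = 12
i=2,m=6: not 2>6, acc = 12+3 = 15
i=3,m=2: 3>2, acc = 15+1 = 16
i=3,m=3: not 3>3, acc = 16+3 = 19
i=3,m=4: not 3>4, acc = 19+3 = 22
i=3,m=5: not 3>5, acc = 22+3 = 25
i=3,m=6: not 3>6, acc = 25+3 = 28
i=4,m=2: 4>2, acc = 28+2 = 30
i=4,m=3: 4>3, acc = 30+1 = 31
i=4,m=4: not 4>4, acc = 31+3 = 34
i=4,m=5: not 4>5, acc = 34+3 = 37
i=4,m=6: not 4>6, acc = 37+3 = 40
i=5,m=2: 5>2, acc = 40+3 = 43
i=5,m=3: 5>3, acc = 43+2 = 45
i=5,m=4: 5>4, acc = 45+1 = 46
i=5,m=5: not 5>5, acc = 46+3 = 49
i=5,m=6: not 5>6, acc = 49+3 = 52

52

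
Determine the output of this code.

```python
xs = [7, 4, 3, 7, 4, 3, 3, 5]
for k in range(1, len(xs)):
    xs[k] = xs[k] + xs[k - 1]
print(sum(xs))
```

k=1: xs[1] = 4+7 = 11 → [7, 11, 3, 7, 4, 3, 3, 5]
k=2: xs[2] = 3+11 = 14 → [7, 11, 14, 7, 4, 3, 3, 5]
k=3: xs[3] = 7+14 = 21 → [7, 11, 14, 21, 4, 3, 3, 5]
k=4: xs[4] = 4+21 = 25 → [7, 11, 14, 21, 25, 3, 3, 5]
k=5: xs[5] = 3+25 = 28 → [7, 11, 14, 21, 25, 28, 3, 5]
k=6: xs[6] = 3+28 = 31 → [7, 11, 14, 21, 25, 28, 31, 5]
k=7: xs[7] = 5+31 = 36 → [7, 11, 14, 21, 25, 28, 31, 36]
sum = 173

173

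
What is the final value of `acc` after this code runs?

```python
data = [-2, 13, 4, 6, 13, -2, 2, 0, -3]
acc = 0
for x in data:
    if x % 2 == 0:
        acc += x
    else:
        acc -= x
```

-15

x=-2: even, acc = 0+(-2) = -2
x=13: not even, acc = (-2)-13 = -15
x=4: even, acc = (-15)+4 = -11
x=6: even, acc = (-11)+6 = -5
x=13: not even, acc = (-5)-13 = -18
x=-2: even, acc = (-18)+(-2) = -20
x=2: even, acc = (-20)+2 = -18
x=0: even, acc = (-18)+0 = -18
x=-3: not even, acc = (-18)-(-3) = -15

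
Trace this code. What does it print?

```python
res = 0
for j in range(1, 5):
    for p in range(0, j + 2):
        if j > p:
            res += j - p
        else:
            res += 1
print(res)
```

28

j=1,p=0: 1>0, res = 0+1 = 1
j=1,p=1: not 1>1, res = 1+1 = 2
j=1,p=2: not 1>2, res = 2+1 = 3
j=2,p=0: 2>0, res = 3+2 = 5
j=2,p=1: 2>1, res = 5+1 = 6
j=2,p=2: not 2>2, res = 6+1 = 7
j=2,p=3: not 2>3, res = 7+1 = 8
j=3,p=0: 3>0, res = 8+3 = 11
j=3,p=1: 3>1, res = 11+2 = 13
j=3,p=2: 3>2, res = 13+1 = 14
j=3,p=3: not 3>3, res = 14+1 = 15
j=3,p=4: not 3>4, res = 15+1 = 16
j=4,p=0: 4>0, res = 16+4 = 20
j=4,p=1: 4>1, res = 20+3 = 23
j=4,p=2: 4>2, res = 23+2 = 25
j=4,p=3: 4>3, res = 25+1 = 26
j=4,p=4: not 4>4, res = 26+1 = 27
j=4,p=5: not 4>5, res = 27+1 = 28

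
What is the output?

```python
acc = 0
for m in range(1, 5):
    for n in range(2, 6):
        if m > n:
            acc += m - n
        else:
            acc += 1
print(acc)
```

m=1,n=2: not 1>2, acc = 0+1 = 1
m=1,n=3: not 1>3, acc = 1+1 = 2
m=1,n=4: not 1>4, acc = 2+1 = 3
m=1,n=5: not 1>5, acc = 3+1 = 4
m=2,n=2: not 2>2, acc = 4+1 = 5
m=2,n=3: not 2>3, acc = 5+1 = 6
m=2,n=4: not 2>4, acc = 6+1 = 7
m=2,n=5: not 2>5, acc = 7+1 = 8
m=3,n=2: 3>2, acc = 8+1 = 9
m=3,n=3: not 3>3, acc = 9+1 = 10
m=3,n=4: not 3>4, acc = 10+1 = 11
m=3,n=5: not 3>5, acc = 11+1 = 12
m=4,n=2: 4>2, acc = 12+2 = 14
m=4,n=3: 4>3, acc = 14+1 = 15
m=4,n=4: not 4>4, acc = 15+1 = 16
m=4,n=5: not 4>5, acc = 16+1 = 17

17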